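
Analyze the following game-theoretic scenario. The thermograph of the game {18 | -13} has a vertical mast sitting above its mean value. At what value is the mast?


Game = {18 | -13}, a switch {a | b} with numbers a > b.
Its thermograph has left wall a - t and right wall b + t, which meet at t = (a - b)/2, where both equal (a + b)/2. So the mast (mean value) is at (a + b)/2.
Mean = (18 + (-13))/2 = 5/2 = 5/2

5/2


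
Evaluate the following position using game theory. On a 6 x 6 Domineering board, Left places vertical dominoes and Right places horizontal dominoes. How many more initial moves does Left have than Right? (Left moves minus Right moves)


Board is 6 x 6 (rows x cols).
Left (vertical) placements: (rows-1) * cols = 5 * 6 = 30
Right (horizontal) placements: rows * (cols-1) = 6 * 5 = 30
Advantage = Left - Right = 30 - 30 = 0

0


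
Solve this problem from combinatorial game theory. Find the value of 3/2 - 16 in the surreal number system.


x = 3/2, y = 16
Converting to common denominator: 2
x = 3/2, y = 32/2
x - y = 3/2 - 16 = -29/2

-29/2


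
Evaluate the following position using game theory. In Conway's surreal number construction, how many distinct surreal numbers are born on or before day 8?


Day 0: {|} = 0 is born. Count = 1.
Day n: the number of surreal numbers born by day n is 2^(n+1) - 1.
By day 0: 2^1 - 1 = 1
By day 1: 2^2 - 1 = 3
By day 2: 2^3 - 1 = 7
By day 3: 2^4 - 1 = 15
By day 4: 2^5 - 1 = 31
By day 5: 2^6 - 1 = 63
By day 6: 2^7 - 1 = 127
By day 7: 2^8 - 1 = 255
By day 8: 2^9 - 1 = 511
By day 8: 511 surreal numbers.

511


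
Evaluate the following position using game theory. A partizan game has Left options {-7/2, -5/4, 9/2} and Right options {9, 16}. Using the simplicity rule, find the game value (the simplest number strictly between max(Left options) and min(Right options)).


Left options: {-7/2, -5/4, 9/2}, max = 9/2
Right options: {9, 16}, min = 9
All options are numbers and max(Left) < min(Right), so by the simplicity theorem the value is the simplest (earliest-born) number strictly between 9/2 and 9.
Integers 5 through 8 all lie strictly between 9/2 and 9.
Among integers, the simplest (lowest birthday = smallest |n|; 0 is born on day 0, +-n on day n) is 5.
No non-integer in the interval can be simpler: if x is a non-integer in the interval, then floor(x) or ceil(x) also lies in the interval (the interval contains an integer), and both are proper prefixes of x's sign expansion, i.e. born earlier. So the game value is 5.
Game value = 5

5


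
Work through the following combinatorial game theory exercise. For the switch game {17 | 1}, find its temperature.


The game is {17 | 1}, a switch {a | b} with numbers a > b.
Cooling {a | b} by t gives {a - t | b + t}, which stops being hot when a - t = b + t, i.e. at t = (a - b)/2. So the temperature of a switch is (a - b)/2.
Temperature = (Left option - Right option) / 2
= (17 - (1)) / 2
= 16 / 2
= 8

8


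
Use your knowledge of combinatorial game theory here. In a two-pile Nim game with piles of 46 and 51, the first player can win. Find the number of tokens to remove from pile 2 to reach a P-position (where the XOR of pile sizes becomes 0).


Piles: 46 and 51
Current XOR: 46 XOR 51 = 29 (non-zero, so this is an N-position).
To make the XOR zero, we need to find a move that balances the piles.
For pile 2 (size 51): target = 51 XOR 29 = 46
We reduce pile 2 from 51 to 46.
Tokens removed: 51 - 46 = 5
Verification: 46 XOR 46 = 0

5


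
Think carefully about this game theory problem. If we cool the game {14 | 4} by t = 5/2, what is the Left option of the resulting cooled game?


Original game: {14 | 4} (a switch {a | b} with a > b).
Cooling by t (for t below the temperature (a - b)/2 = 5) taxes each move by t: {a | b} cooled by t is {a - t | b + t}.
Cooling amount: t = 5/2
Cooled Left option: 14 - 5/2 = 23/2
Cooled Right option: 4 + 5/2 = 13/2
Cooled game: {23/2 | 13/2}
Left option = 23/2

23/2


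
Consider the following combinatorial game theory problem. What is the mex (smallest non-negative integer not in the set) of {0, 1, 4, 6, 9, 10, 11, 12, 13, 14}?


Set = {0, 1, 4, 6, 9, 10, 11, 12, 13, 14}
0 is in the set.
1 is in the set.
2 is NOT in the set. This is the mex.
mex = 2

2


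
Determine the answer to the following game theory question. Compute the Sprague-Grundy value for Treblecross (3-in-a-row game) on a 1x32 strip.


Treblecross: place X on empty cells; 3-in-a-row wins.
Playing within two cells of an existing X lets the opponent win at once, so sensible play treats the cells i-2..i+2 around each X as dead. The player left with no safe cell loses, so this is a normal-play take-away game on strips of safe cells.
Placing X at cell i (0-indexed) of a strip of k safe cells leaves independent strips of sizes max(0, i-2) and max(0, k-i-3). Hence G(k) = mex{ G(max(0,i-2)) XOR G(max(0,k-i-3)) : 0 <= i < k }, with G(0) = 0.
G(1): splits (0,0):0^0=0 -> mex({0}) = 1
G(2): splits (0,0):0^0=0 -> mex({0}) = 1
G(3): splits (0,0):0^0=0 -> mex({0}) = 1
G(4): splits (0,1):0^1=1 (0,0):0^0=0 -> mex({0, 1}) = 2
G(5): splits (0,2):0^1=1 (0,1):0^1=1 (0,0):0^0=0 -> mex({0, 1}) = 2
G(6) = mex({1}) = 0
G(7) = mex({0, 1, 2}) = 3
G(8) = mex({0, 1, 2}) = 3
G(9) = mex({0, 2}) = 1
G(10) = mex({0, 2, 3}) = 1
G(11) = mex({0, 3}) = 1
G(12) = mex({1, 3}) = 0
G(13) = mex({0, 1, 2, 3}) = 4
G(14) = mex({0, 1, 2}) = 3
G(15) = mex({0, 1, 2}) = 3
G(16) = mex({0, 1, 2, 4}) = 3
G(17) = mex({0, 1, 3, 4}) = 2
G(18) = mex({0, 1, 3, 4}) = 2
G(19) = mex({0, 1, 3, 5}) = 2
G(20) = mex({0, 1, 2, 3, 5}) = 4
G(21) = mex({0, 1, 2, 3, 5}) = 4
G(22) = mex({1, 2, 6}) = 0
G(23) = mex({0, 1, 2, 3, 4, 6}) = 5
G(24) = mex({0, 1, 2, 3, 4}) = 5
G(25) = mex({0, 1, 3, 4, 7}) = 2
G(26) = mex({0, 1, 3, 4, 5, 7}) = 2
G(27) = mex({0, 1, 3, 5}) = 2
G(28) = mex({0, 1, 2, 5}) = 3
G(29) = mex({0, 1, 2, 4, 5, 6}) = 3
G(30) = mex({1, 2, 4, 6}) = 0
G(31) = mex({0, 1, 2, 3, 4, 6}) = 5
G(32) = mex({1, 2, 3, 4, 7}) = 0
Therefore G(32) = 0.

0


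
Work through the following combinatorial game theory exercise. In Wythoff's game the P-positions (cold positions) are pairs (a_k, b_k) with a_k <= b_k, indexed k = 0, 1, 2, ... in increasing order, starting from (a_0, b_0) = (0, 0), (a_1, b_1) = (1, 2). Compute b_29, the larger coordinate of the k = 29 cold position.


By Wythoff's theorem, a_k = floor(k * phi) and b_k = floor(k * phi^2) = a_k + k, where phi = (1 + sqrt(5))/2 is the golden ratio.
phi = (1 + sqrt(5))/2 = 1.618034
phi^2 = phi + 1 = 2.618034
k = 29
k * phi^2 = 29 * 2.618034 = 75.922986
b_29 = floor(k * phi^2) = 75 (check: a_29 + k = 46 + 29 = 75)

75


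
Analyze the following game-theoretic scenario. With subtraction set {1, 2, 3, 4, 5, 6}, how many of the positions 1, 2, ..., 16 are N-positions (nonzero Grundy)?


Subtraction set S = {1, 2, 3, 4, 5, 6}, so G(n) = n mod 7.
G(n) = 0 when n is a multiple of 7.
Multiples of 7 in [1, 16]: 2
N-positions (nonzero Grundy) = 16 - 2 = 14

14


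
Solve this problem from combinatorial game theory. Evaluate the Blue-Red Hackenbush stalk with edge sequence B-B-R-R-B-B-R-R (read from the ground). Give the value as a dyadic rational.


Edges (from ground): B-B-R-R-B-B-R-R
By Berlekamp's sign-expansion rule, a Blue-Red Hackenbush stalk has the value of the surreal number whose sign sequence is the edge sequence with B -> + and R -> -.
Sign sequence: ++--++--
Trace the sign expansion in the surreal number tree, starting from 0:
Edge 1: B (sign +) -> bounds (0, +inf), value = 1
Edge 2: B (sign +) -> bounds (1, +inf), value = 2
Edge 3: R (sign -) -> bounds (1, 2), value = 3/2
Edge 4: R (sign -) -> bounds (1, 3/2), value = 5/4
Edge 5: B (sign +) -> bounds (5/4, 3/2), value = 11/8
Edge 6: B (sign +) -> bounds (11/8, 3/2), value = 23/16
Edge 7: R (sign -) -> bounds (11/8, 23/16), value = 45/32
Edge 8: R (sign -) -> bounds (11/8, 45/32), value = 89/64
Game value = 89/64

89/64


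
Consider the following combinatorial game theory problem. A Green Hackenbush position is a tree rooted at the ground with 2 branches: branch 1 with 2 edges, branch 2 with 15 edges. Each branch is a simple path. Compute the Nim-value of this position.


The tree has 2 branches from the ground vertex.
In Green Hackenbush, the Nim-value of a simple path of length k is k.
Branch 1: length 2, Nim-value = 2
Branch 2: length 15, Nim-value = 15
Total Nim-value = XOR of all branch values:
0 XOR 2 = 2
2 XOR 15 = 13
Nim-value of the tree = 13

13


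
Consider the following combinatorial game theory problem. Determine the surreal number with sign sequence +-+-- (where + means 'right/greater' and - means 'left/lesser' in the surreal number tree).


Sign expansion: +-+--
Rule: track bounds (lo, hi), initially (-inf, +inf). On '+', the current value becomes lo and we move to the simplest number in (value, hi): value + 1 if hi = +inf, otherwise the midpoint (value + hi)/2. On '-', the current value becomes hi and we move to value - 1 if lo = -inf, otherwise the midpoint (lo + value)/2.
Start at 0.
Step 1: sign = +, move right. Bounds: (0, +inf). Value = 1
Step 2: sign = -, move left. Bounds: (0, 1). Value = 1/2
Step 3: sign = +, move right. Bounds: (1/2, 1). Value = 3/4
Step 4: sign = -, move left. Bounds: (1/2, 3/4). Value = 5/8
Step 5: sign = -, move left. Bounds: (1/2, 5/8). Value = 9/16
The surreal number with sign expansion +-+-- is 9/16.

9/16


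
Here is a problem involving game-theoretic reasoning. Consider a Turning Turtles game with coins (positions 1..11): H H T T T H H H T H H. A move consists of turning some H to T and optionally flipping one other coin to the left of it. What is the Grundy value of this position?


Coins: H H T T T H H H T H H
Key fact: a single head at position k behaves exactly like a Nim heap of size k (turning it to T and optionally flipping a coin at j < k corresponds to moving the heap from k to j, or to 0), and heads combine as a disjunctive sum (two heads at the same place would cancel, matching j XOR j = 0). So the Nim-value is the XOR of the 1-indexed positions of the heads.
Face-up positions (1-indexed): [1, 2, 6, 7, 8, 10, 11]
XOR 0 with 1: 0 XOR 1 = 1
XOR 1 with 2: 1 XOR 2 = 3
XOR 3 with 6: 3 XOR 6 = 5
XOR 5 with 7: 5 XOR 7 = 2
XOR 2 with 8: 2 XOR 8 = 10
XOR 10 with 10: 10 XOR 10 = 0
XOR 0 with 11: 0 XOR 11 = 11
Nim-value = 11

11


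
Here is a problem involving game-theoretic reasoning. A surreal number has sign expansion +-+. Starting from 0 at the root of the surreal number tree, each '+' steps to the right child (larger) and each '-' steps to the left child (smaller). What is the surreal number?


Sign expansion: +-+
Rule: track bounds (lo, hi), initially (-inf, +inf). On '+', the current value becomes lo and we move to the simplest number in (value, hi): value + 1 if hi = +inf, otherwise the midpoint (value + hi)/2. On '-', the current value becomes hi and we move to value - 1 if lo = -inf, otherwise the midpoint (lo + value)/2.
Start at 0.
Step 1: sign = +, move right. Bounds: (0, +inf). Value = 1
Step 2: sign = -, move left. Bounds: (0, 1). Value = 1/2
Step 3: sign = +, move right. Bounds: (1/2, 1). Value = 3/4
The surreal number with sign expansion +-+ is 3/4.

3/4


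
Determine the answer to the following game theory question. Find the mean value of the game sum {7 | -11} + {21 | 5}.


G1 = {7 | -11}, G2 = {21 | 5}
Each is a switch {a | b} with numbers a > b; its mean value is (a + b)/2, and mean value is additive over game sums: m(G1 + G2) = m(G1) + m(G2).
Mean of G1 = (7 + (-11))/2 = -4/2 = -2
Mean of G2 = (21 + (5))/2 = 26/2 = 13
Mean of G1 + G2 = -2 + 13 = 11

11


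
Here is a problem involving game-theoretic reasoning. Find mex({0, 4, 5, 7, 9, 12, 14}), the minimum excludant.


Set = {0, 4, 5, 7, 9, 12, 14}
0 is in the set.
1 is NOT in the set. This is the mex.
mex = 1

1


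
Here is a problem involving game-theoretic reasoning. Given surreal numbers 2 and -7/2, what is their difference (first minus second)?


x = 2, y = -7/2
Converting to common denominator: 2
x = 4/2, y = -7/2
x - y = 2 - -7/2 = 11/2

11/2


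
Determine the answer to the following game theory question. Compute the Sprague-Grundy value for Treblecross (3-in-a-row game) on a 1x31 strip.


Treblecross: place X on empty cells; 3-in-a-row wins.
Playing within two cells of an existing X lets the opponent win at once, so sensible play treats the cells i-2..i+2 around each X as dead. The player left with no safe cell loses, so this is a normal-play take-away game on strips of safe cells.
Placing X at cell i (0-indexed) of a strip of k safe cells leaves independent strips of sizes max(0, i-2) and max(0, k-i-3). Hence G(k) = mex{ G(max(0,i-2)) XOR G(max(0,k-i-3)) : 0 <= i < k }, with G(0) = 0.
G(1): splits (0,0):0^0=0 -> mex({0}) = 1
G(2): splits (0,0):0^0=0 -> mex({0}) = 1
G(3): splits (0,0):0^0=0 -> mex({0}) = 1
G(4): splits (0,1):0^1=1 (0,0):0^0=0 -> mex({0, 1}) = 2
G(5): splits (0,2):0^1=1 (0,1):0^1=1 (0,0):0^0=0 -> mex({0, 1}) = 2
G(6) = mex({1}) = 0
G(7) = mex({0, 1, 2}) = 3
G(8) = mex({0, 1, 2}) = 3
G(9) = mex({0, 2}) = 1
G(10) = mex({0, 2, 3}) = 1
G(11) = mex({0, 3}) = 1
G(12) = mex({1, 3}) = 0
G(13) = mex({0, 1, 2, 3}) = 4
G(14) = mex({0, 1, 2}) = 3
G(15) = mex({0, 1, 2}) = 3
G(16) = mex({0, 1, 2, 4}) = 3
G(17) = mex({0, 1, 3, 4}) = 2
G(18) = mex({0, 1, 3, 4}) = 2
G(19) = mex({0, 1, 3, 5}) = 2
G(20) = mex({0, 1, 2, 3, 5}) = 4
G(21) = mex({0, 1, 2, 3, 5}) = 4
G(22) = mex({1, 2, 6}) = 0
G(23) = mex({0, 1, 2, 3, 4, 6}) = 5
G(24) = mex({0, 1, 2, 3, 4}) = 5
G(25) = mex({0, 1, 3, 4, 7}) = 2
G(26) = mex({0, 1, 3, 4, 5, 7}) = 2
G(27) = mex({0, 1, 3, 5}) = 2
G(28) = mex({0, 1, 2, 5}) = 3
G(29) = mex({0, 1, 2, 4, 5, 6}) = 3
G(30) = mex({1, 2, 4, 6}) = 0
G(31) = mex({0, 1, 2, 3, 4, 6}) = 5
Therefore G(31) = 5.

5


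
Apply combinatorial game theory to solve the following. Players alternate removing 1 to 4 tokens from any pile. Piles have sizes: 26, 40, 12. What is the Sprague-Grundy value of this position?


Subtraction set: {1, 2, 3, 4}
For this subtraction set, G(n) = n mod 5 (period = max + 1 = 5).
Pile 1 (size 26): G(26) = 26 mod 5 = 1
Pile 2 (size 40): G(40) = 40 mod 5 = 0
Pile 3 (size 12): G(12) = 12 mod 5 = 2
Total Grundy value = XOR of all: 1 XOR 0 XOR 2 = 3

3


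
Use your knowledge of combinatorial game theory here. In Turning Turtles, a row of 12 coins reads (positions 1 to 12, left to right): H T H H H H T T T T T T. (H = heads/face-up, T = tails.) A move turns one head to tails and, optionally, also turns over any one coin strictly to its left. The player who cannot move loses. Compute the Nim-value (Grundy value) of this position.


Coins: H T H H H H T T T T T T
Key fact: a single head at position k behaves exactly like a Nim heap of size k (turning it to T and optionally flipping a coin at j < k corresponds to moving the heap from k to j, or to 0), and heads combine as a disjunctive sum (two heads at the same place would cancel, matching j XOR j = 0). So the Nim-value is the XOR of the 1-indexed positions of the heads.
Face-up positions (1-indexed): [1, 3, 4, 5, 6]
XOR 0 with 1: 0 XOR 1 = 1
XOR 1 with 3: 1 XOR 3 = 2
XOR 2 with 4: 2 XOR 4 = 6
XOR 6 with 5: 6 XOR 5 = 3
XOR 3 with 6: 3 XOR 6 = 5
Nim-value = 5

5


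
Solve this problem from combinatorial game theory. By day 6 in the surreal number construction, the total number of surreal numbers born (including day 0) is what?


Day 0: {|} = 0 is born. Count = 1.
Day n: the number of surreal numbers born by day n is 2^(n+1) - 1.
By day 0: 2^1 - 1 = 1
By day 1: 2^2 - 1 = 3
By day 2: 2^3 - 1 = 7
By day 3: 2^4 - 1 = 15
By day 4: 2^5 - 1 = 31
By day 5: 2^6 - 1 = 63
By day 6: 2^7 - 1 = 127
By day 6: 127 surreal numbers.

127


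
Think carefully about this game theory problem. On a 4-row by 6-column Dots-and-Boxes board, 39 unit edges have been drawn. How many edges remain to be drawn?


Grid: 4 x 6 boxes, i.e. 5 rows and 7 columns of dots.
Horizontal edges: (rows + 1) * cols = 5 * 6 = 30
Vertical edges: rows * (cols + 1) = 4 * 7 = 28
Total edges: 30 + 28 = 58
Edges drawn: 39
Remaining: 58 - 39 = 19

19


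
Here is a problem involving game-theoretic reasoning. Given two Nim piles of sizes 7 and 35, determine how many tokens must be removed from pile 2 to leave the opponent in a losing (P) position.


Piles: 7 and 35
Current XOR: 7 XOR 35 = 36 (non-zero, so this is an N-position).
To make the XOR zero, we need to find a move that balances the piles.
For pile 2 (size 35): target = 35 XOR 36 = 7
We reduce pile 2 from 35 to 7.
Tokens removed: 35 - 7 = 28
Verification: 7 XOR 7 = 0

28


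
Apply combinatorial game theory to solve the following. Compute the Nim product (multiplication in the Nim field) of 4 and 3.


Nim multiplication is bilinear over XOR: (u XOR v) * w = (u*w) XOR (v*w).
So we split each operand into its bit components and XOR the pairwise Nim products.
4 = 4 (as XOR of powers of 2).
3 = 1 + 2 (as XOR of powers of 2).
Using the standard Nim-product table on single bits:
  2*2 = 3,   2*4 = 8,   2*8 = 12,
  4*4 = 6,   4*8 = 11,  8*8 = 13,
and  1*x = x (identity), k*l = l*k (commutative).
Pairwise Nim products:
  4 * 1 = 4
  4 * 2 = 8
XOR them: 4 XOR 8 = 12.
Result: 4 * 3 = 12 (in Nim).

12


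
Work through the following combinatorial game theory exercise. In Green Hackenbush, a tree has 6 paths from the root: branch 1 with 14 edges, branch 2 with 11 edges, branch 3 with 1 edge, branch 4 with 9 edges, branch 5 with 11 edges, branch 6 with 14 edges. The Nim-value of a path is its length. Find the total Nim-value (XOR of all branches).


The tree has 6 branches from the ground vertex.
In Green Hackenbush, the Nim-value of a simple path of length k is k.
Branch 1: length 14, Nim-value = 14
Branch 2: length 11, Nim-value = 11
Branch 3: length 1, Nim-value = 1
Branch 4: length 9, Nim-value = 9
Branch 5: length 11, Nim-value = 11
Branch 6: length 14, Nim-value = 14
Total Nim-value = XOR of all branch values:
0 XOR 14 = 14
14 XOR 11 = 5
5 XOR 1 = 4
4 XOR 9 = 13
13 XOR 11 = 6
6 XOR 14 = 8
Nim-value of the tree = 8

8


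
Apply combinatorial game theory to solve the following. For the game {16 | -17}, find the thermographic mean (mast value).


Game = {16 | -17}, a switch {a | b} with numbers a > b.
Its thermograph has left wall a - t and right wall b + t, which meet at t = (a - b)/2, where both equal (a + b)/2. So the mast (mean value) is at (a + b)/2.
Mean = (16 + (-17))/2 = -1/2 = -1/2

-1/2


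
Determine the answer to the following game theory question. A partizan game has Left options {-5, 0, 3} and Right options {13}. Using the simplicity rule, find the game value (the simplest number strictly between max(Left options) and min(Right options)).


Left options: {-5, 0, 3}, max = 3
Right options: {13}, min = 13
All options are numbers and max(Left) < min(Right), so by the simplicity theorem the value is the simplest (earliest-born) number strictly between 3 and 13.
Integers 4 through 12 all lie strictly between 3 and 13.
Among integers, the simplest (lowest birthday = smallest |n|; 0 is born on day 0, +-n on day n) is 4.
No non-integer in the interval can be simpler: if x is a non-integer in the interval, then floor(x) or ceil(x) also lies in the interval (the interval contains an integer), and both are proper prefixes of x's sign expansion, i.e. born earlier. So the game value is 4.
Game value = 4

4


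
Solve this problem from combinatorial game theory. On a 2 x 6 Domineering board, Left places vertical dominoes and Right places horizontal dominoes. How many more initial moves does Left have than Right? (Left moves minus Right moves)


Board is 2 x 6 (rows x cols).
Left (vertical) placements: (rows-1) * cols = 1 * 6 = 6
Right (horizontal) placements: rows * (cols-1) = 2 * 5 = 10
Advantage = Left - Right = 6 - 10 = -4

-4


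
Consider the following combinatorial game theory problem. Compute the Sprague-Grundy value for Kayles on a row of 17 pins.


Kayles: a move removes 1 or 2 adjacent pins from a contiguous row.
Removing pins from a row of k leaves two independent rows (a, b) with a + b = k - 1 (one pin) or a + b = k - 2 (two pins); an end removal gives a = 0.
By Sprague-Grundy, G(k) = mex{ G(a) XOR G(b) } over all these splits. G(0) = 0.
G(1): splits (0,0):0^0=0 -> mex({0}) = 1
G(2): splits (0,1):0^1=1 (0,0):0^0=0 -> mex({0, 1}) = 2
G(3): splits (0,2):0^2=2 (1,1):1^1=0 (0,1):0^1=1 -> mex({0, 1, 2}) = 3
G(4): splits (0,3):0^3=3 (1,2):1^2=3 (0,2):0^2=2 (1,1):1^1=0 -> mex({0, 2, 3}) = 1
G(5): splits (0,4):0^1=1 (1,3):1^3=2 (2,2):2^2=0 (0,3):0^3=3 (1,2):1^2=3 -> mex({0, 1, 2, 3}) = 4
G(6) = mex({0, 1, 2, 4}) = 3
G(7) = mex({0, 1, 3, 4, 5}) = 2
G(8) = mex({0, 2, 3, 5, 6}) = 1
G(9) = mex({0, 1, 2, 3, 6, 7}) = 4
G(10) = mex({0, 1, 3, 4, 5, 7}) = 2
G(11) = mex({0, 1, 2, 3, 4, 5}) = 6
G(12) = mex({0, 1, 2, 3, 5, 6, 7}) = 4
G(13) = mex({0, 2, 3, 4, 6, 7}) = 1
G(14) = mex({0, 1, 4, 5, 6, 7}) = 2
G(15) = mex({0, 1, 2, 3, 4, 5, 6}) = 7
G(16) = mex({0, 2, 3, 5, 6, 7}) = 1
G(17) = mex({0, 1, 2, 3, 5, 6, 7}) = 4
Therefore G(17) = 4.

4


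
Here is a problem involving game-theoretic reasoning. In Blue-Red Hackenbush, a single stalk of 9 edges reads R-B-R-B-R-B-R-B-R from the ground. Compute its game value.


Edges (from ground): R-B-R-B-R-B-R-B-R
By Berlekamp's sign-expansion rule, a Blue-Red Hackenbush stalk has the value of the surreal number whose sign sequence is the edge sequence with B -> + and R -> -.
Sign sequence: -+-+-+-+-
Trace the sign expansion in the surreal number tree, starting from 0:
Edge 1: R (sign -) -> bounds (-inf, 0), value = -1
Edge 2: B (sign +) -> bounds (-1, 0), value = -1/2
Edge 3: R (sign -) -> bounds (-1, -1/2), value = -3/4
Edge 4: B (sign +) -> bounds (-3/4, -1/2), value = -5/8
Edge 5: R (sign -) -> bounds (-3/4, -5/8), value = -11/16
Edge 6: B (sign +) -> bounds (-11/16, -5/8), value = -21/32
Edge 7: R (sign -) -> bounds (-11/16, -21/32), value = -43/64
Edge 8: B (sign +) -> bounds (-43/64, -21/32), value = -85/128
Edge 9: R (sign -) -> bounds (-43/64, -85/128), value = -171/256
Game value = -171/256

-171/256


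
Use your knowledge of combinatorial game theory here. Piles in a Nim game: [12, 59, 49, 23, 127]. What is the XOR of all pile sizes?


We need the XOR (exclusive or) of all pile sizes.
After XOR-ing pile 1 (size 12): 0 XOR 12 = 12
After XOR-ing pile 2 (size 59): 12 XOR 59 = 55
After XOR-ing pile 3 (size 49): 55 XOR 49 = 6
After XOR-ing pile 4 (size 23): 6 XOR 23 = 17
After XOR-ing pile 5 (size 127): 17 XOR 127 = 110
The Nim-value of this position is 110.

110


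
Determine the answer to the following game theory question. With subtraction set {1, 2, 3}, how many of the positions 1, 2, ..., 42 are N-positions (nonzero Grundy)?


Subtraction set S = {1, 2, 3}, so G(n) = n mod 4.
G(n) = 0 when n is a multiple of 4.
Multiples of 4 in [1, 42]: 10
N-positions (nonzero Grundy) = 42 - 10 = 32

32


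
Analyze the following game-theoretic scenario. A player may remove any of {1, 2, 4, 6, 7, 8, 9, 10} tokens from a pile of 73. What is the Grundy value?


The subtraction set is S = {1, 2, 4, 6, 7, 8, 9, 10}.
G(k) = mex{ G(k - s) : s in S, s <= k }. We compute iteratively: G(0) = 0.
G(1) = mex({0}) = 1
G(2) = mex({0, 1}) = 2
G(3) = mex({1, 2}) = 0
G(4) = mex({0, 2}) = 1
G(5) = mex({0, 1}) = 2
G(6) = mex({0, 1, 2}) = 3
G(7) = mex({0, 1, 2, 3}) = 4
G(8) = mex({0, 1, 2, 3, 4}) = 5
G(9) = mex({0, 1, 2, 4, 5}) = 3
G(10) = mex({0, 1, 2, 3, 5}) = 4
G(11) = mex({0, 1, 2, 3, 4}) = 5
G(12) = mex({0, 1, 2, 3, 4, 5}) = 6
G(13) = mex({0, 1, 2, 3, 4, 5, 6}) = 7
G(14) = mex({1, 2, 3, 4, 5, 6, 7}) = 0
G(15) = mex({0, 2, 3, 4, 5, 7}) = 1
G(16) = mex({0, 1, 3, 4, 5, 6}) = 2
G(17) = mex({1, 2, 3, 4, 5, 7}) = 0
G(18) = mex({0, 2, 3, 4, 5, 6}) = 1
G(19) = mex({0, 1, 3, 4, 5, 6, 7}) = 2
G(20) = mex({0, 1, 2, 4, 5, 6, 7}) = 3
G(21) = mex({0, 1, 2, 3, 5, 6, 7}) = 4
G(22) = mex({0, 1, 2, 3, 4, 6, 7}) = 5
G(23) = mex({0, 1, 2, 4, 5, 7}) = 3
Observe that G(14)..G(23) = 0, 1, 2, 0, 1, 2, 3, 4, 5, 3 repeats G(0)..G(9) = 0, 1, 2, 0, 1, 2, 3, 4, 5, 3.
For k >= max(S) = 10, G(k) is determined by the previous 10 values G(k-10)..G(k-1); a window of 10 consecutive values has recurred shifted by 14, so by induction G(k + 14) = G(k) for all k >= 0: the sequence is periodic from the start with period 14.
One period: G(0..13) = 0, 1, 2, 0, 1, 2, 3, 4, 5, 3, 4, 5, 6, 7.
73 mod 14 = 3, so G(73) = G(3) = 0.

0


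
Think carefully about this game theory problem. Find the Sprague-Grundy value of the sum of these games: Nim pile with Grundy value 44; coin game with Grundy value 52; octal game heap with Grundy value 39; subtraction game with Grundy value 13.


By the Sprague-Grundy theorem, the Grundy value of a sum of games is the XOR of individual Grundy values.
Nim pile: Grundy value = 44. Running XOR: 0 XOR 44 = 44
coin game: Grundy value = 52. Running XOR: 44 XOR 52 = 24
octal game heap: Grundy value = 39. Running XOR: 24 XOR 39 = 63
subtraction game: Grundy value = 13. Running XOR: 63 XOR 13 = 50
The combined Grundy value is 50.

50


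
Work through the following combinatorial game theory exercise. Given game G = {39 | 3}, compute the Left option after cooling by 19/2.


Original game: {39 | 3} (a switch {a | b} with a > b).
Cooling by t (for t below the temperature (a - b)/2 = 18) taxes each move by t: {a | b} cooled by t is {a - t | b + t}.
Cooling amount: t = 19/2
Cooled Left option: 39 - 19/2 = 59/2
Cooled Right option: 3 + 19/2 = 25/2
Cooled game: {59/2 | 25/2}
Left option = 59/2

59/2


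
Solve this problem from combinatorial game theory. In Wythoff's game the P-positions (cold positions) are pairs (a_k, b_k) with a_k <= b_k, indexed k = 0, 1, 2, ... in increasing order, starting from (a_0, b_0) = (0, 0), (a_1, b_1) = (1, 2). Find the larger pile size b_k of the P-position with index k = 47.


By Wythoff's theorem, a_k = floor(k * phi) and b_k = floor(k * phi^2) = a_k + k, where phi = (1 + sqrt(5))/2 is the golden ratio.
phi = (1 + sqrt(5))/2 = 1.618034
phi^2 = phi + 1 = 2.618034
k = 47
k * phi^2 = 47 * 2.618034 = 123.047597
b_47 = floor(k * phi^2) = 123 (check: a_47 + k = 76 + 47 = 123)

123


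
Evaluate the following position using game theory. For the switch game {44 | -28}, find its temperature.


The game is {44 | -28}, a switch {a | b} with numbers a > b.
Cooling {a | b} by t gives {a - t | b + t}, which stops being hot when a - t = b + t, i.e. at t = (a - b)/2. So the temperature of a switch is (a - b)/2.
Temperature = (Left option - Right option) / 2
= (44 - (-28)) / 2
= 72 / 2
= 36

36


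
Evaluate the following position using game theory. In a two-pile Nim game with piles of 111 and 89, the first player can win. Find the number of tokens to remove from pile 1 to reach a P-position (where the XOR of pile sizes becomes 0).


Piles: 111 and 89
Current XOR: 111 XOR 89 = 54 (non-zero, so this is an N-position).
To make the XOR zero, we need to find a move that balances the piles.
For pile 1 (size 111): target = 111 XOR 54 = 89
We reduce pile 1 from 111 to 89.
Tokens removed: 111 - 89 = 22
Verification: 89 XOR 89 = 0

22


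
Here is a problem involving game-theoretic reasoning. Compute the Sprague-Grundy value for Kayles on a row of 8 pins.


Kayles: a move removes 1 or 2 adjacent pins from a contiguous row.
Removing pins from a row of k leaves two independent rows (a, b) with a + b = k - 1 (one pin) or a + b = k - 2 (two pins); an end removal gives a = 0.
By Sprague-Grundy, G(k) = mex{ G(a) XOR G(b) } over all these splits. G(0) = 0.
G(1): splits (0,0):0^0=0 -> mex({0}) = 1
G(2): splits (0,1):0^1=1 (0,0):0^0=0 -> mex({0, 1}) = 2
G(3): splits (0,2):0^2=2 (1,1):1^1=0 (0,1):0^1=1 -> mex({0, 1, 2}) = 3
G(4): splits (0,3):0^3=3 (1,2):1^2=3 (0,2):0^2=2 (1,1):1^1=0 -> mex({0, 2, 3}) = 1
G(5): splits (0,4):0^1=1 (1,3):1^3=2 (2,2):2^2=0 (0,3):0^3=3 (1,2):1^2=3 -> mex({0, 1, 2, 3}) = 4
G(6) = mex({0, 1, 2, 4}) = 3
G(7) = mex({0, 1, 3, 4, 5}) = 2
G(8) = mex({0, 2, 3, 5, 6}) = 1
Therefore G(8) = 1.

1


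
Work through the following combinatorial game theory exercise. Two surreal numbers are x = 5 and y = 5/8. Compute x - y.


x = 5, y = 5/8
Converting to common denominator: 8
x = 40/8, y = 5/8
x - y = 5 - 5/8 = 35/8

35/8


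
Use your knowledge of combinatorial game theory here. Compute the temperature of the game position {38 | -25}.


The game is {38 | -25}, a switch {a | b} with numbers a > b.
Cooling {a | b} by t gives {a - t | b + t}, which stops being hot when a - t = b + t, i.e. at t = (a - b)/2. So the temperature of a switch is (a - b)/2.
Temperature = (Left option - Right option) / 2
= (38 - (-25)) / 2
= 63 / 2
= 63/2

63/2


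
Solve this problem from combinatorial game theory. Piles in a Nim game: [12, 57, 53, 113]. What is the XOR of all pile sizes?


We need the XOR (exclusive or) of all pile sizes.
After XOR-ing pile 1 (size 12): 0 XOR 12 = 12
After XOR-ing pile 2 (size 57): 12 XOR 57 = 53
After XOR-ing pile 3 (size 53): 53 XOR 53 = 0
After XOR-ing pile 4 (size 113): 0 XOR 113 = 113
The Nim-value of this position is 113.

113


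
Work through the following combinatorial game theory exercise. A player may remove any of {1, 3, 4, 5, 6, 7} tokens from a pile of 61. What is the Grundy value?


The subtraction set is S = {1, 3, 4, 5, 6, 7}.
G(k) = mex{ G(k - s) : s in S, s <= k }. We compute iteratively: G(0) = 0.
G(1) = mex({0}) = 1
G(2) = mex({1}) = 0
G(3) = mex({0}) = 1
G(4) = mex({0, 1}) = 2
G(5) = mex({0, 1, 2}) = 3
G(6) = mex({0, 1, 3}) = 2
G(7) = mex({0, 1, 2}) = 3
G(8) = mex({0, 1, 2, 3}) = 4
G(9) = mex({0, 1, 2, 3, 4}) = 5
G(10) = mex({1, 2, 3, 5}) = 0
G(11) = mex({0, 2, 3, 4}) = 1
G(12) = mex({1, 2, 3, 4, 5}) = 0
G(13) = mex({0, 2, 3, 4, 5}) = 1
G(14) = mex({0, 1, 3, 4, 5}) = 2
G(15) = mex({0, 1, 2, 4, 5}) = 3
G(16) = mex({0, 1, 3, 5}) = 2
Observe that G(10)..G(16) = 0, 1, 0, 1, 2, 3, 2 repeats G(0)..G(6) = 0, 1, 0, 1, 2, 3, 2.
For k >= max(S) = 7, G(k) is determined by the previous 7 values G(k-7)..G(k-1); a window of 7 consecutive values has recurred shifted by 10, so by induction G(k + 10) = G(k) for all k >= 0: the sequence is periodic from the start with period 10.
One period: G(0..9) = 0, 1, 0, 1, 2, 3, 2, 3, 4, 5.
61 mod 10 = 1, so G(61) = G(1) = 1.

1


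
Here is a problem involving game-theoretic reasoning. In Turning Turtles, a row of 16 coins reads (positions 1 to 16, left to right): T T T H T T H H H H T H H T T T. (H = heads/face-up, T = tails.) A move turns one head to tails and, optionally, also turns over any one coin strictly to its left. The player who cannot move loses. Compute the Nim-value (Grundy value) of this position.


Coins: T T T H T T H H H H T H H T T T
Key fact: a single head at position k behaves exactly like a Nim heap of size k (turning it to T and optionally flipping a coin at j < k corresponds to moving the heap from k to j, or to 0), and heads combine as a disjunctive sum (two heads at the same place would cancel, matching j XOR j = 0). So the Nim-value is the XOR of the 1-indexed positions of the heads.
Face-up positions (1-indexed): [4, 7, 8, 9, 10, 12, 13]
XOR 0 with 4: 0 XOR 4 = 4
XOR 4 with 7: 4 XOR 7 = 3
XOR 3 with 8: 3 XOR 8 = 11
XOR 11 with 9: 11 XOR 9 = 2
XOR 2 with 10: 2 XOR 10 = 8
XOR 8 with 12: 8 XOR 12 = 4
XOR 4 with 13: 4 XOR 13 = 9
Nim-value = 9

9


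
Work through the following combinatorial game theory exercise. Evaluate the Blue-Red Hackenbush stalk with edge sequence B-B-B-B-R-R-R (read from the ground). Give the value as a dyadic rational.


Edges (from ground): B-B-B-B-R-R-R
By Berlekamp's sign-expansion rule, a Blue-Red Hackenbush stalk has the value of the surreal number whose sign sequence is the edge sequence with B -> + and R -> -.
Sign sequence: ++++---
Trace the sign expansion in the surreal number tree, starting from 0:
Edge 1: B (sign +) -> bounds (0, +inf), value = 1
Edge 2: B (sign +) -> bounds (1, +inf), value = 2
Edge 3: B (sign +) -> bounds (2, +inf), value = 3
Edge 4: B (sign +) -> bounds (3, +inf), value = 4
Edge 5: R (sign -) -> bounds (3, 4), value = 7/2
Edge 6: R (sign -) -> bounds (3, 7/2), value = 13/4
Edge 7: R (sign -) -> bounds (3, 13/4), value = 25/8
Game value = 25/8

25/8


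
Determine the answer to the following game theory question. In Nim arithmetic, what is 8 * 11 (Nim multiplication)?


Nim multiplication is bilinear over XOR: (u XOR v) * w = (u*w) XOR (v*w).
So we split each operand into its bit components and XOR the pairwise Nim products.
8 = 8 (as XOR of powers of 2).
11 = 1 + 2 + 8 (as XOR of powers of 2).
Using the standard Nim-product table on single bits:
  2*2 = 3,   2*4 = 8,   2*8 = 12,
  4*4 = 6,   4*8 = 11,  8*8 = 13,
and  1*x = x (identity), k*l = l*k (commutative).
Pairwise Nim products:
  8 * 1 = 8
  8 * 2 = 12
  8 * 8 = 13
XOR them: 8 XOR 12 XOR 13 = 9.
Result: 8 * 11 = 9 (in Nim).

9


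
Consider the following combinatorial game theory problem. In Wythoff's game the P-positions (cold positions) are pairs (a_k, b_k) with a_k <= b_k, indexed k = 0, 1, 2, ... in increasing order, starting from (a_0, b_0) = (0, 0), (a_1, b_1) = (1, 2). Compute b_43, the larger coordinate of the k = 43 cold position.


By Wythoff's theorem, a_k = floor(k * phi) and b_k = floor(k * phi^2) = a_k + k, where phi = (1 + sqrt(5))/2 is the golden ratio.
phi = (1 + sqrt(5))/2 = 1.618034
phi^2 = phi + 1 = 2.618034
k = 43
k * phi^2 = 43 * 2.618034 = 112.575462
b_43 = floor(k * phi^2) = 112 (check: a_43 + k = 69 + 43 = 112)

112


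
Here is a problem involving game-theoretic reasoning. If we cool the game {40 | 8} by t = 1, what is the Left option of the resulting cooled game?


Original game: {40 | 8} (a switch {a | b} with a > b).
Cooling by t (for t below the temperature (a - b)/2 = 16) taxes each move by t: {a | b} cooled by t is {a - t | b + t}.
Cooling amount: t = 1
Cooled Left option: 40 - 1 = 39
Cooled Right option: 8 + 1 = 9
Cooled game: {39 | 9}
Left option = 39

39


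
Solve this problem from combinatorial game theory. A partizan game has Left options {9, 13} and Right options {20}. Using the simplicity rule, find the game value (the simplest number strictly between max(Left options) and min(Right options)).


Left options: {9, 13}, max = 13
Right options: {20}, min = 20
All options are numbers and max(Left) < min(Right), so by the simplicity theorem the value is the simplest (earliest-born) number strictly between 13 and 20.
Integers 14 through 19 all lie strictly between 13 and 20.
Among integers, the simplest (lowest birthday = smallest |n|; 0 is born on day 0, +-n on day n) is 14.
No non-integer in the interval can be simpler: if x is a non-integer in the interval, then floor(x) or ceil(x) also lies in the interval (the interval contains an integer), and both are proper prefixes of x's sign expansion, i.e. born earlier. So the game value is 14.
Game value = 14

14


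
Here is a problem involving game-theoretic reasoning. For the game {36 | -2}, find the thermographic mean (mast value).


Game = {36 | -2}, a switch {a | b} with numbers a > b.
Its thermograph has left wall a - t and right wall b + t, which meet at t = (a - b)/2, where both equal (a + b)/2. So the mast (mean value) is at (a + b)/2.
Mean = (36 + (-2))/2 = 34/2 = 17

17


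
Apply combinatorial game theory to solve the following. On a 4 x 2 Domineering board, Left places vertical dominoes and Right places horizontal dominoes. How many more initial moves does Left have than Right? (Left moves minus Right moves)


Board is 4 x 2 (rows x cols).
Left (vertical) placements: (rows-1) * cols = 3 * 2 = 6
Right (horizontal) placements: rows * (cols-1) = 4 * 1 = 4
Advantage = Left - Right = 6 - 4 = 2

2


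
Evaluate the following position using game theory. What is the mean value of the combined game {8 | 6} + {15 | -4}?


G1 = {8 | 6}, G2 = {15 | -4}
Each is a switch {a | b} with numbers a > b; its mean value is (a + b)/2, and mean value is additive over game sums: m(G1 + G2) = m(G1) + m(G2).
Mean of G1 = (8 + (6))/2 = 14/2 = 7
Mean of G2 = (15 + (-4))/2 = 11/2 = 11/2
Mean of G1 + G2 = 7 + 11/2 = 25/2

25/2


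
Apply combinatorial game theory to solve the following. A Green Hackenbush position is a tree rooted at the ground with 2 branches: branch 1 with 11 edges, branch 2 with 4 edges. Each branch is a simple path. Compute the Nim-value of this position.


The tree has 2 branches from the ground vertex.
In Green Hackenbush, the Nim-value of a simple path of length k is k.
Branch 1: length 11, Nim-value = 11
Branch 2: length 4, Nim-value = 4
Total Nim-value = XOR of all branch values:
0 XOR 11 = 11
11 XOR 4 = 15
Nim-value of the tree = 15

15


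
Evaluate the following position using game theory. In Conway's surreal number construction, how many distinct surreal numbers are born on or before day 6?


Day 0: {|} = 0 is born. Count = 1.
Day n: the number of surreal numbers born by day n is 2^(n+1) - 1.
By day 0: 2^1 - 1 = 1
By day 1: 2^2 - 1 = 3
By day 2: 2^3 - 1 = 7
By day 3: 2^4 - 1 = 15
By day 4: 2^5 - 1 = 31
By day 5: 2^6 - 1 = 63
By day 6: 2^7 - 1 = 127
By day 6: 127 surreal numbers.

127


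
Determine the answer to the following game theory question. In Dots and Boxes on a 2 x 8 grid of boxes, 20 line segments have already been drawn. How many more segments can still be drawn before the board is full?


Grid: 2 x 8 boxes, i.e. 3 rows and 9 columns of dots.
Horizontal edges: (rows + 1) * cols = 3 * 8 = 24
Vertical edges: rows * (cols + 1) = 2 * 9 = 18
Total edges: 24 + 18 = 42
Edges drawn: 20
Remaining: 42 - 20 = 22

22


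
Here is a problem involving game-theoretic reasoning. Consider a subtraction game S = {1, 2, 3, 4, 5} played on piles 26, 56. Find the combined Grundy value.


Subtraction set: {1, 2, 3, 4, 5}
For this subtraction set, G(n) = n mod 6 (period = max + 1 = 6).
Pile 1 (size 26): G(26) = 26 mod 6 = 2
Pile 2 (size 56): G(56) = 56 mod 6 = 2
Total Grundy value = XOR of all: 2 XOR 2 = 0

0


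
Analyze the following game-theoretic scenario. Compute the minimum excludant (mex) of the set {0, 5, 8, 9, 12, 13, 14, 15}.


Set = {0, 5, 8, 9, 12, 13, 14, 15}
0 is in the set.
1 is NOT in the set. This is the mex.
mex = 1

1


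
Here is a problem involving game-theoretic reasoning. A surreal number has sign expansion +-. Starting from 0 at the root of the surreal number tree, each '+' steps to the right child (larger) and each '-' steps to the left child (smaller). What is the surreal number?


Sign expansion: +-
Rule: track bounds (lo, hi), initially (-inf, +inf). On '+', the current value becomes lo and we move to the simplest number in (value, hi): value + 1 if hi = +inf, otherwise the midpoint (value + hi)/2. On '-', the current value becomes hi and we move to value - 1 if lo = -inf, otherwise the midpoint (lo + value)/2.
Start at 0.
Step 1: sign = +, move right. Bounds: (0, +inf). Value = 1
Step 2: sign = -, move left. Bounds: (0, 1). Value = 1/2
The surreal number with sign expansion +- is 1/2.

1/2


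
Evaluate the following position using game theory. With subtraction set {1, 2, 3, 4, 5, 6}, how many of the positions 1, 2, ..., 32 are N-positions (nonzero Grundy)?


Subtraction set S = {1, 2, 3, 4, 5, 6}, so G(n) = n mod 7.
G(n) = 0 when n is a multiple of 7.
Multiples of 7 in [1, 32]: 4
N-positions (nonzero Grundy) = 32 - 4 = 28

28


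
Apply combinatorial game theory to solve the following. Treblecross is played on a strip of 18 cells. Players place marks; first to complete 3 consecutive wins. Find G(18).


Treblecross: place X on empty cells; 3-in-a-row wins.
Playing within two cells of an existing X lets the opponent win at once, so sensible play treats the cells i-2..i+2 around each X as dead. The player left with no safe cell loses, so this is a normal-play take-away game on strips of safe cells.
Placing X at cell i (0-indexed) of a strip of k safe cells leaves independent strips of sizes max(0, i-2) and max(0, k-i-3). Hence G(k) = mex{ G(max(0,i-2)) XOR G(max(0,k-i-3)) : 0 <= i < k }, with G(0) = 0.
G(1): splits (0,0):0^0=0 -> mex({0}) = 1
G(2): splits (0,0):0^0=0 -> mex({0}) = 1
G(3): splits (0,0):0^0=0 -> mex({0}) = 1
G(4): splits (0,1):0^1=1 (0,0):0^0=0 -> mex({0, 1}) = 2
G(5): splits (0,2):0^1=1 (0,1):0^1=1 (0,0):0^0=0 -> mex({0, 1}) = 2
G(6) = mex({1}) = 0
G(7) = mex({0, 1, 2}) = 3
G(8) = mex({0, 1, 2}) = 3
G(9) = mex({0, 2}) = 1
G(10) = mex({0, 2, 3}) = 1
G(11) = mex({0, 3}) = 1
G(12) = mex({1, 3}) = 0
G(13) = mex({0, 1, 2, 3}) = 4
G(14) = mex({0, 1, 2}) = 3
G(15) = mex({0, 1, 2}) = 3
G(16) = mex({0, 1, 2, 4}) = 3
G(17) = mex({0, 1, 3, 4}) = 2
G(18) = mex({0, 1, 3, 4}) = 2
Therefore G(18) = 2.

2
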